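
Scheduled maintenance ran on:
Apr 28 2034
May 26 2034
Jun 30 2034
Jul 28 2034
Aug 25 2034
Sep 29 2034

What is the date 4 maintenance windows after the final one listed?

Every date is a Friday; gaps 28, 35, 28, 28, 35 days.
Each is the last Friday of its month (at least one falls on the 29th or later, ruling out '4th Friday').
Last Friday of October 2034: Oct 27 2034.
Last Friday of November 2034: Nov 24 2034.
Last Friday of December 2034: Dec 29 2034.
Last Friday of January 2035: Jan 26 2035.

Jan 26 2035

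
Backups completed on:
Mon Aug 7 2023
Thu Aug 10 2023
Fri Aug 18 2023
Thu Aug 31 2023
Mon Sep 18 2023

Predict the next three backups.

Wed Oct 11 2023, Wed Nov 8 2023, Mon Dec 11 2023

Gaps: 3, 8, 13, 18 days — each gap is 5 larger than the previous one.
Next gap: 23 days. Mon Sep 18 2023 + 23 days = Wed Oct 11 2023.
Next gap: 28 days. Wed Oct 11 2023 + 28 days = Wed Nov 8 2023.
Next gap: 33 days. Wed Nov 8 2023 + 33 days = Mon Dec 11 2023.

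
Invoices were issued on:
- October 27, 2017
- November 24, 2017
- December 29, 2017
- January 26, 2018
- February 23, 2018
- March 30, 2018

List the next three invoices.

Every date is a Friday; gaps 28, 35, 28, 28, 35 days.
Each is the last Friday of its month (at least one falls on the 29th or later, ruling out '4th Friday').
Last Friday of April 2018: April 27, 2018.
May 2018 ends with Friday May 25, 2018.
June 2018 ends with Friday June 29, 2018.

April 27, 2018; May 25, 2018; June 29, 2018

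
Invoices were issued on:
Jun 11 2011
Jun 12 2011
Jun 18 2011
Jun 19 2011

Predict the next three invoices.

Jun 25 2011, Jun 26 2011, Jul 2 2011

Every event lands on a Saturday or Sunday (gaps cycle 1, 6, 1).
So the schedule is: every Saturday and Sunday.
Next Saturday: Jun 25 2011.
The following Sunday is Jun 26 2011.
Next Saturday: Jul 2 2011.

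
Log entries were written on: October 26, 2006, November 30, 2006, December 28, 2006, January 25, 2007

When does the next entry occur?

February 22, 2007

These are Thursdays with 35, 28, 28-day gaps.
Each is the final Thursday of its month — November 30, 2006 is past the 28th, so '4th Thursday' doesn't fit.
Last Thursday of February 2007: February 22, 2007.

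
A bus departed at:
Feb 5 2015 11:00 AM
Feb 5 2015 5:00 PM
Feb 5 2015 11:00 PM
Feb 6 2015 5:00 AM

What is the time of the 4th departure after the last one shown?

Gaps: 6, 6, 6 hours — each event is 6 hours after the previous one.
Feb 6 2015 5:00 AM + 6 h = Feb 6 2015 11:00 AM.
Feb 6 2015 11:00 AM + 6 h = Feb 6 2015 5:00 PM.
Feb 6 2015 5:00 PM + 6 h = Feb 6 2015 11:00 PM.
Feb 6 2015 11:00 PM + 6 h = Feb 7 2015 5:00 AM.

Feb 7 2015 5:00 AM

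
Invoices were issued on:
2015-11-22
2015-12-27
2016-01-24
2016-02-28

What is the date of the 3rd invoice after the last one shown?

2016-05-22

All dates are Sundays, 35, 28, 35 days apart.
Specifically, the 4th Sunday of each month.
4th Sunday of March 2016: 2016-03-27.
April 2016 — 4th Sunday is 2016-04-24.
May 2016 — 4th Sunday is 2016-05-22.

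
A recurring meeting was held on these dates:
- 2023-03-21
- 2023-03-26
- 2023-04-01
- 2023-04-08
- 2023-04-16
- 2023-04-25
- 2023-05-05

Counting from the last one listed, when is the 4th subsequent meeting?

The spacing grows by 1 each time: 5, 6, 7, 8, 9, 10 days.
Next gap: 11 days. 2023-05-05 + 11 days = 2023-05-16.
Next gap: 12 days. 2023-05-16 + 12 days = 2023-05-28.
Next gap: 13 days. 2023-05-28 + 13 days = 2023-06-10.
Next gap: 14 days. 2023-06-10 + 14 days = 2023-06-24.

2023-06-24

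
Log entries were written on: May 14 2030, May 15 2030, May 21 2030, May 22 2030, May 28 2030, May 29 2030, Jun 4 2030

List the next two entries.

Gaps: 1, 6, 1, 6, 1, 6 days — not constant, but cyclic with period 2.
The events fall on every Tuesday and Wednesday.
Next Wednesday: Jun 5 2030.
Next Tuesday: Jun 11 2030.

Jun 5 2030, Jun 11 2030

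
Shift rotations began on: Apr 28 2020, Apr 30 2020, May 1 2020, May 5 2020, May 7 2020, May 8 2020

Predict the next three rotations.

Every event lands on a Tuesday or Thursday or Friday (gaps cycle 2, 1, 4, 2, 1).
So the schedule is: every Tuesday, Thursday and Friday.
The following Tuesday is May 12 2020.
Next Thursday: May 14 2020.
Next Friday: May 15 2020.

May 12 2020, May 14 2020, May 15 2020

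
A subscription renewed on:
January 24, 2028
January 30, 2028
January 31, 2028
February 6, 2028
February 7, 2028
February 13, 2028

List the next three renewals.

February 14, 2028; February 20, 2028; February 21, 2028

The gap pattern 6, 1, 6, 1, 6 repeats every 2 events.
These are the Mondays and Sundays of each week.
Next Monday: February 14, 2028.
The following Sunday is February 20, 2028.
Next Monday: February 21, 2028.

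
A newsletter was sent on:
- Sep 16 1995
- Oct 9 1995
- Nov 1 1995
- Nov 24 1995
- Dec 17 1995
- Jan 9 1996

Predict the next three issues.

The spacing is 23, 23, 23, 23, 23 days — always 23 days.
Jan 9 1996 + 23 days = Feb 1 1996.
Feb 1 1996 + 23 days = Feb 24 1996.
Feb 24 1996 + 23 days = Mar 18 1996.

Feb 1 1996, Feb 24 1996, Mar 18 1996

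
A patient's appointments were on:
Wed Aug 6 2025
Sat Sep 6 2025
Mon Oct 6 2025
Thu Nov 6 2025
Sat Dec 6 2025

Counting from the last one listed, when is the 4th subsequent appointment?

Gaps: 31, 30, 31, 30 days — not constant. Every event is on the 6th of the month.
Pattern: the 6th of each month.
Next: January 2026 → Tue Jan 6 2026.
February 2026: Fri Feb 6 2026.
Next: March 2026 → Fri Mar 6 2026.
April 2026: Mon Apr 6 2026.

Mon Apr 6 2026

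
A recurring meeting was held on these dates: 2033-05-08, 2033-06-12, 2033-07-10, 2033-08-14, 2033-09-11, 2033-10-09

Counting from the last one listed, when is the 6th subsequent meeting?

2034-04-09

All dates are Sundays, 35, 28, 35, 28, 28 days apart.
Specifically, the 2nd Sunday of each month.
2nd Sunday of November 2033: 2033-11-13.
2nd Sunday of December 2033: 2033-12-11.
2nd Sunday of January 2034: 2034-01-08.
2nd Sunday of February 2034: 2034-02-12.
2nd Sunday of March 2034: 2034-03-12.
April 2034 — 2nd Sunday is 2034-04-09.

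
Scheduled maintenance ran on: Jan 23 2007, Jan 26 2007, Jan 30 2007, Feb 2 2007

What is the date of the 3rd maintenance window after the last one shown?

Feb 13 2007

The gap pattern 3, 4, 3 repeats every 2 events.
These are the Tuesdays and Fridays of each week.
The following Tuesday is Feb 6 2007.
The following Friday is Feb 9 2007.
The following Tuesday is Feb 13 2007.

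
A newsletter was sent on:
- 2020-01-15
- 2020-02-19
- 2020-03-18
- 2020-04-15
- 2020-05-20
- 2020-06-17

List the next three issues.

These are Wednesdays at 28- or 35-day spacing (35, 28, 28, 35, 28).
The pattern: 3rd Wednesday of the month.
3rd Wednesday of July 2020: 2020-07-15.
August 2020 — 3rd Wednesday is 2020-08-19.
September 2020 — 3rd Wednesday is 2020-09-16.

2020-07-15, 2020-08-19, 2020-09-16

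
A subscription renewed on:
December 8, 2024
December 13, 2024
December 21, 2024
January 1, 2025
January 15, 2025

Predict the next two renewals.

February 1, 2025; February 21, 2025

Intervals are 5, 8, 11, 14 days — an arithmetic progression with common difference 3.
Next gap: 17 days. January 15, 2025 + 17 days = February 1, 2025.
Next gap: 20 days. February 1, 2025 + 20 days = February 21, 2025.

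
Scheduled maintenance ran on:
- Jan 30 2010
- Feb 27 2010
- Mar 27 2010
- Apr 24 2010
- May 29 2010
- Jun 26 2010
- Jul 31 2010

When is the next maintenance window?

Every date is a Saturday; gaps 28, 28, 28, 35, 28, 35 days.
Each is the last Saturday of its month (at least one falls on the 29th or later, ruling out '4th Saturday').
August 2010 ends with Saturday Aug 28 2010.

Aug 28 2010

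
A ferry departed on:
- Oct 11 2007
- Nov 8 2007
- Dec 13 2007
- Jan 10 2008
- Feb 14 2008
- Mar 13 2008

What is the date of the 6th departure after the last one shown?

Gaps: 28, 35, 28, 35, 28 days — a mix of 28 and 35. Every date is a Thursday.
Each is the 2nd Thursday of its month.
2nd Thursday of April 2008: Apr 10 2008.
2nd Thursday of May 2008: May 8 2008.
2nd Thursday of June 2008: Jun 12 2008.
July 2008 — 2nd Thursday is Jul 10 2008.
August 2008 — 2nd Thursday is Aug 14 2008.
September 2008 — 2nd Thursday is Sep 11 2008.

Sep 11 2008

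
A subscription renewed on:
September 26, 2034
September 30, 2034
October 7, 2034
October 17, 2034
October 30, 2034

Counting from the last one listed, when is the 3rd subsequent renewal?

Intervals are 4, 7, 10, 13 days — an arithmetic progression with common difference 3.
Next gap: 16 days. October 30, 2034 + 16 days = November 15, 2034.
Next gap: 19 days. November 15, 2034 + 19 days = December 4, 2034.
Next gap: 22 days. December 4, 2034 + 22 days = December 26, 2034.

December 26, 2034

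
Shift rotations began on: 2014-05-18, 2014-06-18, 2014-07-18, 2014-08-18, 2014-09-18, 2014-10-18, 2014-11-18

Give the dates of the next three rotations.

2014-12-18, 2015-01-18, 2015-02-18

Each date is the 18th; the gaps (31, 30, 31, 31, 30, 31) track the month lengths.
The rule is the 18th of each month.
December 2014: 2014-12-18.
Next: January 2015 → 2015-01-18.
February 2015: 2015-02-18.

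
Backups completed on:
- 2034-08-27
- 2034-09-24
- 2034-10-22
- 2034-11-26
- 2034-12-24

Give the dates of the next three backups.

2035-01-28, 2035-02-25, 2035-03-25

All dates are Sundays, 28, 28, 35, 28 days apart.
Specifically, the 4th Sunday of each month.
4th Sunday of January 2035: 2035-01-28.
February 2035 — 4th Sunday is 2035-02-25.
March 2035 — 4th Sunday is 2035-03-25.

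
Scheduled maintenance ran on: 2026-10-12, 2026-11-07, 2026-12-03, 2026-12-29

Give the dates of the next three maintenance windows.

Every event comes 26 days after the last (26, 26, 26).
2026-12-29 + 26 days = 2027-01-24.
2027-01-24 + 26 days = 2027-02-19.
2027-02-19 + 26 days = 2027-03-17.

2027-01-24, 2027-02-19, 2027-03-17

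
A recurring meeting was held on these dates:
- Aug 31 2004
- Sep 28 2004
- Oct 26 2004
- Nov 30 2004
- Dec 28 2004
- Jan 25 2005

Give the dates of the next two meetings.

These are Tuesdays with 28, 28, 35, 28, 28-day gaps.
Each is the final Tuesday of its month — Aug 31 2004 is past the 28th, so '4th Tuesday' doesn't fit.
Last Tuesday of February 2005: Feb 22 2005.
Last Tuesday of March 2005: Mar 29 2005.

Feb 22 2005, Mar 29 2005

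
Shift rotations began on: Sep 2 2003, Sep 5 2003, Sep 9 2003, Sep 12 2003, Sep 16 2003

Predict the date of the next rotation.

The gap pattern 3, 4, 3, 4 repeats every 2 events.
These are the Tuesdays and Fridays of each week.
Next Friday: Sep 19 2003.

Sep 19 2003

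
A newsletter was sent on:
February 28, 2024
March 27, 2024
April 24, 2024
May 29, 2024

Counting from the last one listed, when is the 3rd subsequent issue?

August 28, 2024

Every date is a Wednesday; gaps 28, 28, 35 days.
Each is the last Wednesday of its month (at least one falls on the 29th or later, ruling out '4th Wednesday').
Last Wednesday of June 2024: June 26, 2024.
Last Wednesday of July 2024: July 31, 2024.
August 2024 ends with Wednesday August 28, 2024.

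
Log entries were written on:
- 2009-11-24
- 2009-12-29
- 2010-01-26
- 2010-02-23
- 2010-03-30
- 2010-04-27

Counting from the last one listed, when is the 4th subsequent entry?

These are Tuesdays with 35, 28, 28, 35, 28-day gaps.
Each is the final Tuesday of its month — 2009-12-29 is past the 28th, so '4th Tuesday' doesn't fit.
May 2010 ends with Tuesday 2010-05-25.
Last Tuesday of June 2010: 2010-06-29.
July 2010 ends with Tuesday 2010-07-27.
Last Tuesday of August 2010: 2010-08-31.

2010-08-31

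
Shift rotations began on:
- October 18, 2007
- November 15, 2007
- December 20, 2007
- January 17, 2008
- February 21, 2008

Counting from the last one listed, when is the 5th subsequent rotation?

These are Thursdays at 28- or 35-day spacing (28, 35, 28, 35).
The pattern: 3rd Thursday of the month.
3rd Thursday of March 2008: March 20, 2008.
3rd Thursday of April 2008: April 17, 2008.
3rd Thursday of May 2008: May 15, 2008.
3rd Thursday of June 2008: June 19, 2008.
3rd Thursday of July 2008: July 17, 2008.

July 17, 2008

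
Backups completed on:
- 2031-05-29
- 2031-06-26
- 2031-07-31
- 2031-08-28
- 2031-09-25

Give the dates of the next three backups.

All Thursdays; the gaps (28, 35, 28, 28) vary with month length.
This is the last Thursday of each month.
Last Thursday of October 2031: 2031-10-30.
Last Thursday of November 2031: 2031-11-27.
Last Thursday of December 2031: 2031-12-25.

2031-10-30, 2031-11-27, 2031-12-25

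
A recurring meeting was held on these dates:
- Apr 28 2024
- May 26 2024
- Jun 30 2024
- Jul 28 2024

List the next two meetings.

These are Sundays with 28, 35, 28-day gaps.
Each is the final Sunday of its month — Jun 30 2024 is past the 28th, so '4th Sunday' doesn't fit.
August 2024 ends with Sunday Aug 25 2024.
Last Sunday of September 2024: Sep 29 2024.

Aug 25 2024, Sep 29 2024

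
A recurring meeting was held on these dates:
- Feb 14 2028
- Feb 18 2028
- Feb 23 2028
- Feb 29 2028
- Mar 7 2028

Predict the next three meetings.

Mar 15 2028, Mar 24 2028, Apr 3 2028

The spacing grows by 1 each time: 4, 5, 6, 7 days.
Next gap: 8 days. Mar 7 2028 + 8 days = Mar 15 2028.
Next gap: 9 days. Mar 15 2028 + 9 days = Mar 24 2028.
Next gap: 10 days. Mar 24 2028 + 10 days = Apr 3 2028.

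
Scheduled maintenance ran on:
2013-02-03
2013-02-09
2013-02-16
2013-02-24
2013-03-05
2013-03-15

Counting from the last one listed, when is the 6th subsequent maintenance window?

2013-06-04

Intervals are 6, 7, 8, 9, 10 days — an arithmetic progression with common difference 1.
Next gap: 11 days. 2013-03-15 + 11 days = 2013-03-26.
Next gap: 12 days. 2013-03-26 + 12 days = 2013-04-07.
Next gap: 13 days. 2013-04-07 + 13 days = 2013-04-20.
Next gap: 14 days. 2013-04-20 + 14 days = 2013-05-04.
Next gap: 15 days. 2013-05-04 + 15 days = 2013-05-19.
Next gap: 16 days. 2013-05-19 + 16 days = 2013-06-04.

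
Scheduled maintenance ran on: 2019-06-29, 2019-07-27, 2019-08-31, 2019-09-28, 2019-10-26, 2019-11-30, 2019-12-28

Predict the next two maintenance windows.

These are Saturdays with 28, 35, 28, 28, 35, 28-day gaps.
Each is the final Saturday of its month — 2019-06-29 is past the 28th, so '4th Saturday' doesn't fit.
Last Saturday of January 2020: 2020-01-25.
February 2020 ends with Saturday 2020-02-29.

2020-01-25, 2020-02-29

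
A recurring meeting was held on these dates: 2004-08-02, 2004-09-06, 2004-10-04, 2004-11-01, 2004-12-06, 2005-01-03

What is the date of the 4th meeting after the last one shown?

All dates are Mondays, 35, 28, 28, 35, 28 days apart.
Specifically, the 1st Monday of each month.
1st Monday of February 2005: 2005-02-07.
March 2005 — 1st Monday is 2005-03-07.
April 2005 — 1st Monday is 2005-04-04.
1st Monday of May 2005: 2005-05-02.

2005-05-02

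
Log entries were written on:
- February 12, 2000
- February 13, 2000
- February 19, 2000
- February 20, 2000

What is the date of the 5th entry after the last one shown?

March 11, 2000

Every event lands on a Saturday or Sunday (gaps cycle 1, 6, 1).
So the schedule is: every Saturday and Sunday.
The following Saturday is February 26, 2000.
The following Sunday is February 27, 2000.
The following Saturday is March 4, 2000.
Next Sunday: March 5, 2000.
The following Saturday is March 11, 2000.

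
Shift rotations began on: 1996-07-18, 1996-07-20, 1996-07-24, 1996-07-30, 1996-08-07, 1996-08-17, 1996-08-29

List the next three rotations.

Intervals are 2, 4, 6, 8, 10, 12 days — an arithmetic progression with common difference 2.
Next gap: 14 days. 1996-08-29 + 14 days = 1996-09-12.
Next gap: 16 days. 1996-09-12 + 16 days = 1996-09-28.
Next gap: 18 days. 1996-09-28 + 18 days = 1996-10-16.

1996-09-12, 1996-09-28, 1996-10-16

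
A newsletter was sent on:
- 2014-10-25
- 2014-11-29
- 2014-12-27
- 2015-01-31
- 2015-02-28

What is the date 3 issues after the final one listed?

Every date is a Saturday; gaps 35, 28, 35, 28 days.
Each is the last Saturday of its month (at least one falls on the 29th or later, ruling out '4th Saturday').
Last Saturday of March 2015: 2015-03-28.
April 2015 ends with Saturday 2015-04-25.
May 2015 ends with Saturday 2015-05-30.

2015-05-30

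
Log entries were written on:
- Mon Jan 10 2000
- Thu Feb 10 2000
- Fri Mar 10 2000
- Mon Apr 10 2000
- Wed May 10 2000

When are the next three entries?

The day-of-month is always 10 (31, 29, 31, 30 days between events).
So this recurs on the 10th of each month.
June 2000: Sat Jun 10 2000.
July 2000: Mon Jul 10 2000.
Next: August 2000 → Thu Aug 10 2000.

Sat Jun 10 2000, Mon Jul 10 2000, Thu Aug 10 2000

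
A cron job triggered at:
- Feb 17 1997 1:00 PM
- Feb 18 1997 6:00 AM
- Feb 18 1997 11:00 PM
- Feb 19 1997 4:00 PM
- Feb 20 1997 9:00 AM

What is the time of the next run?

Gaps: 17, 17, 17, 17 hours — each event is 17 hours after the previous one.
Feb 20 1997 9:00 AM + 17 h = Feb 21 1997 2:00 AM.

Feb 21 1997 2:00 AM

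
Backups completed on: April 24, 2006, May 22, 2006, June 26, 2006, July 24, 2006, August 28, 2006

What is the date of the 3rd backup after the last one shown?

These are Mondays at 28- or 35-day spacing (28, 35, 28, 35).
The pattern: 4th Monday of the month.
4th Monday of September 2006: September 25, 2006.
4th Monday of October 2006: October 23, 2006.
4th Monday of November 2006: November 27, 2006.

November 27, 2006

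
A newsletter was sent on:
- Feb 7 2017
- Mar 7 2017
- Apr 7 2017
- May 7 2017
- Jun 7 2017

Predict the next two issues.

Jul 7 2017, Aug 7 2017

The day-of-month is always 7 (28, 31, 30, 31 days between events).
So this recurs on the 7th of each month.
Next: July 2017 → Jul 7 2017.
Next: August 2017 → Aug 7 2017.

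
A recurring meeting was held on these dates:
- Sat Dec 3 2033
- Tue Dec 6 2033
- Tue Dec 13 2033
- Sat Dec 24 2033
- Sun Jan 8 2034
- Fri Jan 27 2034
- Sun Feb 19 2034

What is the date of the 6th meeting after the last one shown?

Gaps: 3, 7, 11, 15, 19, 23 days — each gap is 4 larger than the previous one.
Next gap: 27 days. Sun Feb 19 2034 + 27 days = Sat Mar 18 2034.
Next gap: 31 days. Sat Mar 18 2034 + 31 days = Tue Apr 18 2034.
Next gap: 35 days. Tue Apr 18 2034 + 35 days = Tue May 23 2034.
Next gap: 39 days. Tue May 23 2034 + 39 days = Sat Jul 1 2034.
Next gap: 43 days. Sat Jul 1 2034 + 43 days = Sun Aug 13 2034.
Next gap: 47 days. Sun Aug 13 2034 + 47 days = Fri Sep 29 2034.

Fri Sep 29 2034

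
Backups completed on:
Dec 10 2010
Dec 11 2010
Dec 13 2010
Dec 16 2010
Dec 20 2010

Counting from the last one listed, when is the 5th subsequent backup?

The spacing grows by 1 each time: 1, 2, 3, 4 days.
Next gap: 5 days. Dec 20 2010 + 5 days = Dec 25 2010.
Next gap: 6 days. Dec 25 2010 + 6 days = Dec 31 2010.
Next gap: 7 days. Dec 31 2010 + 7 days = Jan 7 2011.
Next gap: 8 days. Jan 7 2011 + 8 days = Jan 15 2011.
Next gap: 9 days. Jan 15 2011 + 9 days = Jan 24 2011.

Jan 24 2011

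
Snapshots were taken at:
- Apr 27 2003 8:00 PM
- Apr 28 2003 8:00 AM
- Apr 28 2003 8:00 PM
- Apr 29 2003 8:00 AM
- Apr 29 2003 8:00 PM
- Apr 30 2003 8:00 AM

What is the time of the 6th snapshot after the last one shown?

May 3 2003 8:00 AM

The interval is a steady 12 hours (12, 12, 12, 12, 12).
Apr 30 2003 8:00 AM + 12 h = Apr 30 2003 8:00 PM.
Apr 30 2003 8:00 PM + 12 h = May 1 2003 8:00 AM.
May 1 2003 8:00 AM + 12 h = May 1 2003 8:00 PM.
May 1 2003 8:00 PM + 12 h = May 2 2003 8:00 AM.
May 2 2003 8:00 AM + 12 h = May 2 2003 8:00 PM.
May 2 2003 8:00 PM + 12 h = May 3 2003 8:00 AM.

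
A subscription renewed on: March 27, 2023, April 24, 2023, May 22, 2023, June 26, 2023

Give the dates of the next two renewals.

July 24, 2023; August 28, 2023

These are Mondays at 28- or 35-day spacing (28, 28, 35).
The pattern: 4th Monday of the month.
4th Monday of July 2023: July 24, 2023.
4th Monday of August 2023: August 28, 2023.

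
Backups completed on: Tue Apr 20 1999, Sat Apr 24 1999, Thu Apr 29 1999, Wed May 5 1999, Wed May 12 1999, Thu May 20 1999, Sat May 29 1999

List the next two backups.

Intervals are 4, 5, 6, 7, 8, 9 days — an arithmetic progression with common difference 1.
Next gap: 10 days. Sat May 29 1999 + 10 days = Tue Jun 8 1999.
Next gap: 11 days. Tue Jun 8 1999 + 11 days = Sat Jun 19 1999.

Tue Jun 8 1999, Sat Jun 19 1999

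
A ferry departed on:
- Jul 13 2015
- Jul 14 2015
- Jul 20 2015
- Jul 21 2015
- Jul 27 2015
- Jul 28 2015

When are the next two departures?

Gaps: 1, 6, 1, 6, 1 days — not constant, but cyclic with period 2.
The events fall on every Monday and Tuesday.
Next Monday: Aug 3 2015.
The following Tuesday is Aug 4 2015.

Aug 3 2015, Aug 4 2015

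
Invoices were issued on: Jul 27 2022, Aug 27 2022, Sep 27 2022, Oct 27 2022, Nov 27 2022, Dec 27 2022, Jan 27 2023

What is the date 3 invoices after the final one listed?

The day-of-month is always 27 (31, 31, 30, 31, 30, 31 days between events).
So this recurs on the 27th of each month.
Next: February 2023 → Feb 27 2023.
March 2023: Mar 27 2023.
April 2023: Apr 27 2023.

Apr 27 2023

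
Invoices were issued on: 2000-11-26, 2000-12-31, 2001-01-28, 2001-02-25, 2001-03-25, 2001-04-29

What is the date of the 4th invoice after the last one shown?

2001-08-26

All Sundays; the gaps (35, 28, 28, 28, 35) vary with month length.
This is the last Sunday of each month.
May 2001 ends with Sunday 2001-05-27.
Last Sunday of June 2001: 2001-06-24.
July 2001 ends with Sunday 2001-07-29.
Last Sunday of August 2001: 2001-08-26.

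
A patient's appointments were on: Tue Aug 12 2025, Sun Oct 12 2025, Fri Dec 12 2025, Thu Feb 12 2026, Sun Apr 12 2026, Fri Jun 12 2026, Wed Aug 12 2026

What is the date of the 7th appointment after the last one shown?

Tue Oct 12 2027

The day-of-month is always 12 (61, 61, 62, 59, 61, 61 days between events).
So this recurs on the 12th of every 2 months.
October 2026: Mon Oct 12 2026.
December 2026: Sat Dec 12 2026.
February 2027: Fri Feb 12 2027.
Next: April 2027 → Mon Apr 12 2027.
June 2027: Sat Jun 12 2027.
Next: August 2027 → Thu Aug 12 2027.
Next: October 2027 → Tue Oct 12 2027.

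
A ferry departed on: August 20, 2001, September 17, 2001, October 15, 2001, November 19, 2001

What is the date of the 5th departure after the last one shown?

All dates are Mondays, 28, 28, 35 days apart.
Specifically, the 3rd Monday of each month.
3rd Monday of December 2001: December 17, 2001.
3rd Monday of January 2002: January 21, 2002.
February 2002 — 3rd Monday is February 18, 2002.
3rd Monday of March 2002: March 18, 2002.
3rd Monday of April 2002: April 15, 2002.

April 15, 2002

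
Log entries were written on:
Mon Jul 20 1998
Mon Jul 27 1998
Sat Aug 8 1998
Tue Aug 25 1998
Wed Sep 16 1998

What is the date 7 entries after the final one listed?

The spacing grows by 5 each time: 7, 12, 17, 22 days.
Next gap: 27 days. Wed Sep 16 1998 + 27 days = Tue Oct 13 1998.
Next gap: 32 days. Tue Oct 13 1998 + 32 days = Sat Nov 14 1998.
Next gap: 37 days. Sat Nov 14 1998 + 37 days = Mon Dec 21 1998.
Next gap: 42 days. Mon Dec 21 1998 + 42 days = Mon Feb 1 1999.
Next gap: 47 days. Mon Feb 1 1999 + 47 days = Sat Mar 20 1999.
Next gap: 52 days. Sat Mar 20 1999 + 52 days = Tue May 11 1999.
Next gap: 57 days. Tue May 11 1999 + 57 days = Wed Jul 7 1999.

Wed Jul 7 1999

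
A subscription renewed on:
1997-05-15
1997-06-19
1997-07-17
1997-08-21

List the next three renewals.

These are Thursdays at 28- or 35-day spacing (35, 28, 35).
The pattern: 3rd Thursday of the month.
September 1997 — 3rd Thursday is 1997-09-18.
October 1997 — 3rd Thursday is 1997-10-16.
3rd Thursday of November 1997: 1997-11-20.

1997-09-18, 1997-10-16, 1997-11-20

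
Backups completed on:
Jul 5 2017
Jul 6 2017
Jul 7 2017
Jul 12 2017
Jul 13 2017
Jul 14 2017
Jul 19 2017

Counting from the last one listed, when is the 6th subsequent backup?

The gap pattern 1, 1, 5, 1, 1, 5 repeats every 3 events.
These are the Wednesdays, Thursdays and Fridays of each week.
The following Thursday is Jul 20 2017.
Next Friday: Jul 21 2017.
Next Wednesday: Jul 26 2017.
The following Thursday is Jul 27 2017.
The following Friday is Jul 28 2017.
The following Wednesday is Aug 2 2017.

Aug 2 2017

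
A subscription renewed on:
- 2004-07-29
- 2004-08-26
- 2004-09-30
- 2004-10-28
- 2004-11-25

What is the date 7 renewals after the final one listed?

2005-06-30

All Thursdays; the gaps (28, 35, 28, 28) vary with month length.
This is the last Thursday of each month.
Last Thursday of December 2004: 2004-12-30.
January 2005 ends with Thursday 2005-01-27.
Last Thursday of February 2005: 2005-02-24.
March 2005 ends with Thursday 2005-03-31.
Last Thursday of April 2005: 2005-04-28.
May 2005 ends with Thursday 2005-05-26.
Last Thursday of June 2005: 2005-06-30.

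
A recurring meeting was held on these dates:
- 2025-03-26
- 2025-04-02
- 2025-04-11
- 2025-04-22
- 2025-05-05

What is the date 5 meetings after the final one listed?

2025-08-08

Intervals are 7, 9, 11, 13 days — an arithmetic progression with common difference 2.
Next gap: 15 days. 2025-05-05 + 15 days = 2025-05-20.
Next gap: 17 days. 2025-05-20 + 17 days = 2025-06-06.
Next gap: 19 days. 2025-06-06 + 19 days = 2025-06-25.
Next gap: 21 days. 2025-06-25 + 21 days = 2025-07-16.
Next gap: 23 days. 2025-07-16 + 23 days = 2025-08-08.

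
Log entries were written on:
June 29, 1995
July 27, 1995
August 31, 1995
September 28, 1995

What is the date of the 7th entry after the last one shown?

Every date is a Thursday; gaps 28, 35, 28 days.
Each is the last Thursday of its month (at least one falls on the 29th or later, ruling out '4th Thursday').
Last Thursday of October 1995: October 26, 1995.
November 1995 ends with Thursday November 30, 1995.
December 1995 ends with Thursday December 28, 1995.
Last Thursday of January 1996: January 25, 1996.
February 1996 ends with Thursday February 29, 1996.
Last Thursday of March 1996: March 28, 1996.
Last Thursday of April 1996: April 25, 1996.

April 25, 1996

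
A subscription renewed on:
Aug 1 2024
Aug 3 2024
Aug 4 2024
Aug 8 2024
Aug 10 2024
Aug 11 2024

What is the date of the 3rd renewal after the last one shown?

Gaps: 2, 1, 4, 2, 1 days — not constant, but cyclic with period 3.
The events fall on every Thursday, Saturday and Sunday.
Next Thursday: Aug 15 2024.
Next Saturday: Aug 17 2024.
Next Sunday: Aug 18 2024.

Aug 18 2024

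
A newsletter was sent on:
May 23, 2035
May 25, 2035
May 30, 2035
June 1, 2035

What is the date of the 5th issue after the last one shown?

Every event lands on a Wednesday or Friday (gaps cycle 2, 5, 2).
So the schedule is: every Wednesday and Friday.
The following Wednesday is June 6, 2035.
Next Friday: June 8, 2035.
Next Wednesday: June 13, 2035.
The following Friday is June 15, 2035.
The following Wednesday is June 20, 2035.

June 20, 2035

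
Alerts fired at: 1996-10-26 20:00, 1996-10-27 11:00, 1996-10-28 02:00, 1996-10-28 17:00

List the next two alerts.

1996-10-29 08:00, 1996-10-29 23:00

The interval is a steady 15 hours (15, 15, 15).
1996-10-28 17:00 + 15 h = 1996-10-29 08:00.
1996-10-29 08:00 + 15 h = 1996-10-29 23:00.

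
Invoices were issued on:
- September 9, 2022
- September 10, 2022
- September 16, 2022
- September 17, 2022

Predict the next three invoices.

Gaps: 1, 6, 1 days — not constant, but cyclic with period 2.
The events fall on every Friday and Saturday.
The following Friday is September 23, 2022.
The following Saturday is September 24, 2022.
Next Friday: September 30, 2022.

September 23, 2022; September 24, 2022; September 30, 2022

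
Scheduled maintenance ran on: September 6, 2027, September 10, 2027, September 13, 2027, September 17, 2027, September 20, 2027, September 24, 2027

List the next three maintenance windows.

The gap pattern 4, 3, 4, 3, 4 repeats every 2 events.
These are the Mondays and Fridays of each week.
The following Monday is September 27, 2027.
Next Friday: October 1, 2027.
The following Monday is October 4, 2027.

September 27, 2027; October 1, 2027; October 4, 2027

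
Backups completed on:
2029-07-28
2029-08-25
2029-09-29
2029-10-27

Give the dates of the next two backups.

Every date is a Saturday; gaps 28, 35, 28 days.
Each is the last Saturday of its month (at least one falls on the 29th or later, ruling out '4th Saturday').
Last Saturday of November 2029: 2029-11-24.
December 2029 ends with Saturday 2029-12-29.

2029-11-24, 2029-12-29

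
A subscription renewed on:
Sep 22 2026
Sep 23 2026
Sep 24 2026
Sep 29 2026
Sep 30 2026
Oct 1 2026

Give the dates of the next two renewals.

Gaps: 1, 1, 5, 1, 1 days — not constant, but cyclic with period 3.
The events fall on every Tuesday, Wednesday and Thursday.
Next Tuesday: Oct 6 2026.
Next Wednesday: Oct 7 2026.

Oct 6 2026, Oct 7 2026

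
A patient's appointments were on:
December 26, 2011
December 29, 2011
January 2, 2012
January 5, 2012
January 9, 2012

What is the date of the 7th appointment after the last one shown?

The gap pattern 3, 4, 3, 4 repeats every 2 events.
These are the Mondays and Thursdays of each week.
Next Thursday: January 12, 2012.
Next Monday: January 16, 2012.
Next Thursday: January 19, 2012.
The following Monday is January 23, 2012.
The following Thursday is January 26, 2012.
Next Monday: January 30, 2012.
Next Thursday: February 2, 2012.

February 2, 2012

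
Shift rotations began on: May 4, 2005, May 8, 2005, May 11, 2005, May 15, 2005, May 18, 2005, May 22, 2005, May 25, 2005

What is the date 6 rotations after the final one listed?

Every event lands on a Wednesday or Sunday (gaps cycle 4, 3, 4, 3, 4, 3).
So the schedule is: every Wednesday and Sunday.
The following Sunday is May 29, 2005.
Next Wednesday: June 1, 2005.
The following Sunday is June 5, 2005.
The following Wednesday is June 8, 2005.
The following Sunday is June 12, 2005.
Next Wednesday: June 15, 2005.

June 15, 2005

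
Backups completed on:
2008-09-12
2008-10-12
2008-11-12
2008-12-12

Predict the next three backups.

The day-of-month is always 12 (30, 31, 30 days between events).
So this recurs on the 12th of each month.
Next: January 2009 → 2009-01-12.
February 2009: 2009-02-12.
March 2009: 2009-03-12.

2009-01-12, 2009-02-12, 2009-03-12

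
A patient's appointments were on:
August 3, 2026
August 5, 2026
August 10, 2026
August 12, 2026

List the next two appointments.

The gap pattern 2, 5, 2 repeats every 2 events.
These are the Mondays and Wednesdays of each week.
The following Monday is August 17, 2026.
The following Wednesday is August 19, 2026.

August 17, 2026; August 19, 2026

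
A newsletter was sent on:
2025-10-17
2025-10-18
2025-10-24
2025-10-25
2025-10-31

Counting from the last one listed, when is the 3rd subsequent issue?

2025-11-08

The gap pattern 1, 6, 1, 6 repeats every 2 events.
These are the Fridays and Saturdays of each week.
Next Saturday: 2025-11-01.
The following Friday is 2025-11-07.
The following Saturday is 2025-11-08.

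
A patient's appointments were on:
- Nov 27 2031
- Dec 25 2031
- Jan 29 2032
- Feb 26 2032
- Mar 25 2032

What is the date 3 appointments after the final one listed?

These are Thursdays with 28, 35, 28, 28-day gaps.
Each is the final Thursday of its month — Jan 29 2032 is past the 28th, so '4th Thursday' doesn't fit.
Last Thursday of April 2032: Apr 29 2032.
Last Thursday of May 2032: May 27 2032.
Last Thursday of June 2032: Jun 24 2032.

Jun 24 2032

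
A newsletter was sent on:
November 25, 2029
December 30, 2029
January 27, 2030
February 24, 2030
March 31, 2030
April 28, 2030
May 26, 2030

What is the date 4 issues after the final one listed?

All Sundays; the gaps (35, 28, 28, 35, 28, 28) vary with month length.
This is the last Sunday of each month.
Last Sunday of June 2030: June 30, 2030.
July 2030 ends with Sunday July 28, 2030.
Last Sunday of August 2030: August 25, 2030.
September 2030 ends with Sunday September 29, 2030.

September 29, 2030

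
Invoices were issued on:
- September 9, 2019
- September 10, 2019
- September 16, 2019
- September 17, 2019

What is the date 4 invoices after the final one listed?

October 1, 2019

Gaps: 1, 6, 1 days — not constant, but cyclic with period 2.
The events fall on every Monday and Tuesday.
Next Monday: September 23, 2019.
The following Tuesday is September 24, 2019.
Next Monday: September 30, 2019.
The following Tuesday is October 1, 2019.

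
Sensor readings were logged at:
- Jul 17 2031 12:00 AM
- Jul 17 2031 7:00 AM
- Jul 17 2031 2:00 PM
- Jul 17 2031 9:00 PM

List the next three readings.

Jul 18 2031 4:00 AM, Jul 18 2031 11:00 AM, Jul 18 2031 6:00 PM

The interval is a steady 7 hours (7, 7, 7).
Jul 17 2031 9:00 PM + 7 h = Jul 18 2031 4:00 AM.
Jul 18 2031 4:00 AM + 7 h = Jul 18 2031 11:00 AM.
Jul 18 2031 11:00 AM + 7 h = Jul 18 2031 6:00 PM.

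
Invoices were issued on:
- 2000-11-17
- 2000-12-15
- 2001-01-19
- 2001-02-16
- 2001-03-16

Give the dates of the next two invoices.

All dates are Fridays, 28, 35, 28, 28 days apart.
Specifically, the 3rd Friday of each month.
April 2001 — 3rd Friday is 2001-04-20.
3rd Friday of May 2001: 2001-05-18.

2001-04-20, 2001-05-18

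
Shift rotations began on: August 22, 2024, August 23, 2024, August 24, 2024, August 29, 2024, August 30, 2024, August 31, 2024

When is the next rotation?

September 5, 2024

The gap pattern 1, 1, 5, 1, 1 repeats every 3 events.
These are the Thursdays, Fridays and Saturdays of each week.
The following Thursday is September 5, 2024.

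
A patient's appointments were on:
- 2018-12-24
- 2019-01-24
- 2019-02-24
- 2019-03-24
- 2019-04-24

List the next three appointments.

Each date is the 24th; the gaps (31, 31, 28, 31) track the month lengths.
The rule is the 24th of each month.
May 2019: 2019-05-24.
Next: June 2019 → 2019-06-24.
July 2019: 2019-07-24.

2019-05-24, 2019-06-24, 2019-07-24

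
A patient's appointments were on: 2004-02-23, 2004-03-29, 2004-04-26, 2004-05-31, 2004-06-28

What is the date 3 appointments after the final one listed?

All Mondays; the gaps (35, 28, 35, 28) vary with month length.
This is the last Monday of each month.
Last Monday of July 2004: 2004-07-26.
Last Monday of August 2004: 2004-08-30.
Last Monday of September 2004: 2004-09-27.

2004-09-27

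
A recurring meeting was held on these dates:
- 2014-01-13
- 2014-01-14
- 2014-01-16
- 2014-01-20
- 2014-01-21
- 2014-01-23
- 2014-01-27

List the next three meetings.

2014-01-28, 2014-01-30, 2014-02-03

Every event lands on a Monday or Tuesday or Thursday (gaps cycle 1, 2, 4, 1, 2, 4).
So the schedule is: every Monday, Tuesday and Thursday.
Next Tuesday: 2014-01-28.
Next Thursday: 2014-01-30.
Next Monday: 2014-02-03.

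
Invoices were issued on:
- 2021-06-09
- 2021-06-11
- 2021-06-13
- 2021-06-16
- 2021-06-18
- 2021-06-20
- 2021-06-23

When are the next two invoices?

2021-06-25, 2021-06-27

Gaps: 2, 2, 3, 2, 2, 3 days — not constant, but cyclic with period 3.
The events fall on every Wednesday, Friday and Sunday.
Next Friday: 2021-06-25.
The following Sunday is 2021-06-27.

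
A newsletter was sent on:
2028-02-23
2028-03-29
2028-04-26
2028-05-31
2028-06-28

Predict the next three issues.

These are Wednesdays with 35, 28, 35, 28-day gaps.
Each is the final Wednesday of its month — 2028-03-29 is past the 28th, so '4th Wednesday' doesn't fit.
July 2028 ends with Wednesday 2028-07-26.
August 2028 ends with Wednesday 2028-08-30.
September 2028 ends with Wednesday 2028-09-27.

2028-07-26, 2028-08-30, 2028-09-27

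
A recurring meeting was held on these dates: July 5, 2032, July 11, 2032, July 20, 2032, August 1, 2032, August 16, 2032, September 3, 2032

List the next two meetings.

September 24, 2032; October 18, 2032

The spacing grows by 3 each time: 6, 9, 12, 15, 18 days.
Next gap: 21 days. September 3, 2032 + 21 days = September 24, 2032.
Next gap: 24 days. September 24, 2032 + 24 days = October 18, 2032.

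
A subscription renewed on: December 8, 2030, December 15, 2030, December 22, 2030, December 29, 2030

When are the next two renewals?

Every event comes 7 days after the last (7, 7, 7).
December 29, 2030 + 7 days = January 5, 2031.
January 5, 2031 + 7 days = January 12, 2031.

January 5, 2031; January 12, 2031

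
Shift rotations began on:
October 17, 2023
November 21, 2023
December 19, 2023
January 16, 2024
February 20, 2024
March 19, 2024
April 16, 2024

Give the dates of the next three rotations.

May 21, 2024; June 18, 2024; July 16, 2024

Gaps: 35, 28, 28, 35, 28, 28 days — a mix of 28 and 35. Every date is a Tuesday.
Each is the 3rd Tuesday of its month.
May 2024 — 3rd Tuesday is May 21, 2024.
3rd Tuesday of June 2024: June 18, 2024.
3rd Tuesday of July 2024: July 16, 2024.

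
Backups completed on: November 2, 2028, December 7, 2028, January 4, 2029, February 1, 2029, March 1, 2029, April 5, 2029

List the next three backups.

Gaps: 35, 28, 28, 28, 35 days — a mix of 28 and 35. Every date is a Thursday.
Each is the 1st Thursday of its month.
May 2029 — 1st Thursday is May 3, 2029.
1st Thursday of June 2029: June 7, 2029.
July 2029 — 1st Thursday is July 5, 2029.

May 3, 2029; June 7, 2029; July 5, 2029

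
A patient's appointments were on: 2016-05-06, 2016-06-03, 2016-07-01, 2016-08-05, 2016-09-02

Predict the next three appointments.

All dates are Fridays, 28, 28, 35, 28 days apart.
Specifically, the 1st Friday of each month.
October 2016 — 1st Friday is 2016-10-07.
1st Friday of November 2016: 2016-11-04.
1st Friday of December 2016: 2016-12-02.

2016-10-07, 2016-11-04, 2016-12-02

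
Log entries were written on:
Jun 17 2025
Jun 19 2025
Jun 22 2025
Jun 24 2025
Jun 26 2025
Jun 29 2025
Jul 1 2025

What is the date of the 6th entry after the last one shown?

Jul 15 2025

Every event lands on a Tuesday or Thursday or Sunday (gaps cycle 2, 3, 2, 2, 3, 2).
So the schedule is: every Tuesday, Thursday and Sunday.
Next Thursday: Jul 3 2025.
The following Sunday is Jul 6 2025.
Next Tuesday: Jul 8 2025.
Next Thursday: Jul 10 2025.
Next Sunday: Jul 13 2025.
The following Tuesday is Jul 15 2025.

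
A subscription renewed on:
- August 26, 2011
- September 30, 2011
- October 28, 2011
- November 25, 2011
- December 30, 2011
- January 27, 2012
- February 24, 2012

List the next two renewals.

These are Fridays with 35, 28, 28, 35, 28, 28-day gaps.
Each is the final Friday of its month — September 30, 2011 is past the 28th, so '4th Friday' doesn't fit.
March 2012 ends with Friday March 30, 2012.
April 2012 ends with Friday April 27, 2012.

March 30, 2012; April 27, 2012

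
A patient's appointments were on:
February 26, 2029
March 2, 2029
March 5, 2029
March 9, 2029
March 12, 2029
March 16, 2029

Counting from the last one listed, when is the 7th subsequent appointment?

Every event lands on a Monday or Friday (gaps cycle 4, 3, 4, 3, 4).
So the schedule is: every Monday and Friday.
Next Monday: March 19, 2029.
The following Friday is March 23, 2029.
Next Monday: March 26, 2029.
Next Friday: March 30, 2029.
The following Monday is April 2, 2029.
Next Friday: April 6, 2029.
The following Monday is April 9, 2029.

April 9, 2029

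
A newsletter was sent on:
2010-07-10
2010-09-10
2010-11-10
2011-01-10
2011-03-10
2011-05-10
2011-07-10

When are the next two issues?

Gaps: 62, 61, 61, 59, 61, 61 days — not constant. Every event is on the 10th of the month.
Pattern: the 10th of every 2 months.
Next: September 2011 → 2011-09-10.
Next: November 2011 → 2011-11-10.

2011-09-10, 2011-11-10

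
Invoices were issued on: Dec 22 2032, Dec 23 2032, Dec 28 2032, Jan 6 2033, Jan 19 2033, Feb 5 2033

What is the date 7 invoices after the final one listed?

Sep 24 2033

Gaps: 1, 5, 9, 13, 17 days — each gap is 4 larger than the previous one.
Next gap: 21 days. Feb 5 2033 + 21 days = Feb 26 2033.
Next gap: 25 days. Feb 26 2033 + 25 days = Mar 23 2033.
Next gap: 29 days. Mar 23 2033 + 29 days = Apr 21 2033.
Next gap: 33 days. Apr 21 2033 + 33 days = May 24 2033.
Next gap: 37 days. May 24 2033 + 37 days = Jun 30 2033.
Next gap: 41 days. Jun 30 2033 + 41 days = Aug 10 2033.
Next gap: 45 days. Aug 10 2033 + 45 days = Sep 24 2033.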